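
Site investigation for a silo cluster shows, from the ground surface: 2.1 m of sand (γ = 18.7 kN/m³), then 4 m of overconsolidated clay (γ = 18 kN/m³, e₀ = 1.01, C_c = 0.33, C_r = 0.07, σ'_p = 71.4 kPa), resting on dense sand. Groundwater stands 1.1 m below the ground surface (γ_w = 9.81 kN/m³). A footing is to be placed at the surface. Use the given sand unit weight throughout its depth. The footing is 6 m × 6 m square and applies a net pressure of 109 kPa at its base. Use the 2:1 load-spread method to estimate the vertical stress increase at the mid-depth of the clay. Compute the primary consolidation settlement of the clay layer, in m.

S_c ≈ 0.0742 m

Mid-depth of clay below the ground surface: z = 2.1 + 4/2 = 4.1 m.
Total vertical stress at mid-clay: σ_v = 18.7×2.1 + 18×2 = 75.27 kPa.
Pore pressure: u = 9.81×(4.1 − 1.1) = 29.43 kPa.
Initial effective stress: σ'_0 = σ_v − u = 75.27 − 29.43 = 45.84 kPa.
Stress increase at mid-clay by the 2:1 spreading method:
Δσ = qBL/((B+z)(L+z)) = 109×6×6/((6+4.1)(6+4.1)) = 38.467 kPa
Final effective stress: σ'_f = 45.84 + 38.467 = 84.307 kPa.
σ'_f = 84.307 > σ'_p = 71.4 kPa, so the stress path crosses the preconsolidation pressure — recompression up to σ'_p, then virgin compression beyond:
S_c = H/(1+e₀)·[C_r·log₁₀(σ'_p/σ'_0) + C_c·log₁₀(σ'_f/σ'_p)]
    = 4/2.01 × [0.07×log₁₀(71.4/45.84) + 0.33×log₁₀(84.307/71.4)]
    = 1.99 × [0.013472 + 0.023815] = 0.0742 m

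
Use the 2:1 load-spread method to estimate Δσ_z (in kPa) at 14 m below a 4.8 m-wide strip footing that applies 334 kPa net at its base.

Δσ_z ≈ 85.3 kPa

By the 2:1 method the load spreads at 1 horizontal : 2 vertical, so at depth z the loaded area has grown by z in each plan dimension:
Δσ = qB/(B+z) = 334×4.8/(4.8+14) = 85.277 kPa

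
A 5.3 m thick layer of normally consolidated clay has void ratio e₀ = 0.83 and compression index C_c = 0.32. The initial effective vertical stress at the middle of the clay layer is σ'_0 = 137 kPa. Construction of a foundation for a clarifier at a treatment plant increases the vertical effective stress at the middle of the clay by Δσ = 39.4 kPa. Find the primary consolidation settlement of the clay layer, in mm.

S_c ≈ 102 mm

Final effective stress: σ'_f = σ'_0 + Δσ = 137 + 39.4 = 176.4 kPa.
Normally consolidated clay, so the full stress increment lies on the virgin compression line:
S_c = C_c·H/(1+e₀)·log₁₀(σ'_f/σ'_0) = 0.32×5.3/(1+0.83)×log₁₀(176.4/137)
    = 0.92678 × 0.10978 = 0.1017 m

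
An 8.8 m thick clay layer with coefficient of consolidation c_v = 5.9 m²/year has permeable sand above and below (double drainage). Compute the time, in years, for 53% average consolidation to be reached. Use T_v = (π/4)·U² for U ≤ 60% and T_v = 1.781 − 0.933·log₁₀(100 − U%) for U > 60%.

t ≈ 0.724 years

Drainage path length: H_d = H/2 = 4.4 m (double drainage).
U ≤ 60%: T_v = (π/4)·U² = (π/4)×0.53² = 0.22062.
t = T_v·H_d²/c_v = 0.22062×4.4²/5.9 = 0.7239 years.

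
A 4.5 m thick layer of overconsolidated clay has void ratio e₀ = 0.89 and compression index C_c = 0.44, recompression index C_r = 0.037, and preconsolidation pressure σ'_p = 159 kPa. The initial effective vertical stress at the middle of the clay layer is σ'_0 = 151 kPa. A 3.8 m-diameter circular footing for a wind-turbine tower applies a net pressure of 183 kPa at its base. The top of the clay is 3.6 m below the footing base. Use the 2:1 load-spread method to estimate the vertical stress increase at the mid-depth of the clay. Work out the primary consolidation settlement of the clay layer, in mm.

S_c ≈ 56.8 mm

Mid-depth of clay below the footing base: z = 3.6 + 4.5/2 = 5.85 m.
Stress increase at mid-clay by the 2:1 spreading method:
Δσ ≈ qD²/(D+z)² = 183×3.8²/(3.8+5.85)² = 28.377 kPa
Final effective stress: σ'_f = 151 + 28.377 = 179.38 kPa.
σ'_f = 179.38 > σ'_p = 159 kPa, so the stress path crosses the preconsolidation pressure — recompression up to σ'_p, then virgin compression beyond:
S_c = H/(1+e₀)·[C_r·log₁₀(σ'_p/σ'_0) + C_c·log₁₀(σ'_f/σ'_p)]
    = 4.5/1.89 × [0.037×log₁₀(159/151) + 0.44×log₁₀(179.38/159)]
    = 2.381 × [0.00082955 + 0.023046] = 0.05685 m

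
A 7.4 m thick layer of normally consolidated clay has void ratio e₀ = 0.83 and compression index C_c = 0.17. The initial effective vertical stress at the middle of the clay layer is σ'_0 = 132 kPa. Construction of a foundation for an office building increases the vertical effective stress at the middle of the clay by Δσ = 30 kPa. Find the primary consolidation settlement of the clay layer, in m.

S_c ≈ 0.0611 m

Final effective stress: σ'_f = σ'_0 + Δσ = 132 + 30 = 162 kPa.
Normally consolidated clay, so the full stress increment lies on the virgin compression line:
S_c = C_c·H/(1+e₀)·log₁₀(σ'_f/σ'_0) = 0.17×7.4/(1+0.83)×log₁₀(162/132)
    = 0.68743 × 0.088941 = 0.06114 m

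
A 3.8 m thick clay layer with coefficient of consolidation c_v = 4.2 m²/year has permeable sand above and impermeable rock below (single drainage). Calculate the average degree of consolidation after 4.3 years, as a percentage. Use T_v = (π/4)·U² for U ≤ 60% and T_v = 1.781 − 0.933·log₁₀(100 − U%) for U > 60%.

Drainage path length: H_d = H = 3.8 m (single drainage).
T_v = c_v·t/H_d² = 4.2×4.3/3.8² = 1.2507.
T_v = 1.2507 corresponds to the U > 60% branch:
U = 1 − 10^((1.781 − T_v)/0.933)/100 = 0.963

U ≈ 96.3 %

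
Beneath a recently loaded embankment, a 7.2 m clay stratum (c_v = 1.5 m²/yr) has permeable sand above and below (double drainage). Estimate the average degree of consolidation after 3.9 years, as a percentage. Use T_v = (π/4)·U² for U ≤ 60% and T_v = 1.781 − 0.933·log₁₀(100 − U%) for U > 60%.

U ≈ 73.4 %

Drainage path length: H_d = H/2 = 3.6 m (double drainage).
T_v = c_v·t/H_d² = 1.5×3.9/3.6² = 0.45139.
T_v = 0.45139 corresponds to the U > 60% branch:
U = 1 − 10^((1.781 − T_v)/0.933)/100 = 0.7339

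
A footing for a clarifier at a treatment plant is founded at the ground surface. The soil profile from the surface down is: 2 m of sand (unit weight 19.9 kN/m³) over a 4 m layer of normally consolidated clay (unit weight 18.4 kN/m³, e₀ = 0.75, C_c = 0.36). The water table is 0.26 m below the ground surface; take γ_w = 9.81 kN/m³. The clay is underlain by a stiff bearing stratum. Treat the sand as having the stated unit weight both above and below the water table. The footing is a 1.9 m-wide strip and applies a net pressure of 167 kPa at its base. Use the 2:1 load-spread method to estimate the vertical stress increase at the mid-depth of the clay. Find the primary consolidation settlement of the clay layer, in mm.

Mid-depth of clay below the ground surface: z = 2 + 4/2 = 4 m.
Total vertical stress at mid-clay: σ_v = 19.9×2 + 18.4×2 = 76.6 kPa.
Pore pressure: u = 9.81×(4 − 0.26) = 36.689 kPa.
Initial effective stress: σ'_0 = σ_v − u = 76.6 − 36.689 = 39.911 kPa.
Stress increase at mid-clay by the 2:1 spreading method:
Δσ = qB/(B+z) = 167×1.9/(1.9+4) = 53.78 kPa
Final effective stress: σ'_f = σ'_0 + Δσ = 39.911 + 53.78 = 93.691 kPa.
Normally consolidated clay, so the full stress increment lies on the virgin compression line:
S_c = C_c·H/(1+e₀)·log₁₀(σ'_f/σ'_0) = 0.36×4/(1+0.75)×log₁₀(93.691/39.911)
    = 0.82286 × 0.37061 = 0.305 m

S_c ≈ 305 mm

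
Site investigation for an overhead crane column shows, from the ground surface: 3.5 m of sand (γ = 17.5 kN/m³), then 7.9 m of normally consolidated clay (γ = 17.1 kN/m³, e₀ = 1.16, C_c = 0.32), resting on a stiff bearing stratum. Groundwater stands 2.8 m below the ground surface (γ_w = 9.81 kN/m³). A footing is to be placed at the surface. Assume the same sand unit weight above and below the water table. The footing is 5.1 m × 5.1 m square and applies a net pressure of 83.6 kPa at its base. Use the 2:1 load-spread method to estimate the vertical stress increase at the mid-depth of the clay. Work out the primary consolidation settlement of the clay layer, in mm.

S_c ≈ 78.1 mm

Mid-depth of clay below the ground surface: z = 3.5 + 7.9/2 = 7.45 m.
Total vertical stress at mid-clay: σ_v = 17.5×3.5 + 17.1×3.95 = 128.8 kPa.
Pore pressure: u = 9.81×(7.45 − 2.8) = 45.617 kPa.
Initial effective stress: σ'_0 = σ_v − u = 128.8 − 45.617 = 83.183 kPa.
Stress increase at mid-clay by the 2:1 spreading method:
Δσ = qBL/((B+z)(L+z)) = 83.6×5.1×5.1/((5.1+7.45)(5.1+7.45)) = 13.806 kPa
Final effective stress: σ'_f = σ'_0 + Δσ = 83.183 + 13.806 = 96.989 kPa.
Normally consolidated clay, so the full stress increment lies on the virgin compression line:
S_c = C_c·H/(1+e₀)·log₁₀(σ'_f/σ'_0) = 0.32×7.9/(1+1.16)×log₁₀(96.989/83.183)
    = 1.1704 × 0.066688 = 0.07805 m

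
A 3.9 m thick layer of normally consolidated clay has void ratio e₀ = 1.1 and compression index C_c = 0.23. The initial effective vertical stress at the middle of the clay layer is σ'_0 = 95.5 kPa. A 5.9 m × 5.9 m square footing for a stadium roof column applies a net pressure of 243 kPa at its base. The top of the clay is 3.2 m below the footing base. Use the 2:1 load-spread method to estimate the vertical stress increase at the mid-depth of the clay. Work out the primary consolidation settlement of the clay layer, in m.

S_c ≈ 0.101 m

Mid-depth of clay below the footing base: z = 3.2 + 3.9/2 = 5.15 m.
Stress increase at mid-clay by the 2:1 spreading method:
Δσ = qBL/((B+z)(L+z)) = 243×5.9×5.9/((5.9+5.15)(5.9+5.15)) = 69.276 kPa
Final effective stress: σ'_f = σ'_0 + Δσ = 95.5 + 69.276 = 164.78 kPa.
Normally consolidated clay, so the full stress increment lies on the virgin compression line:
S_c = C_c·H/(1+e₀)·log₁₀(σ'_f/σ'_0) = 0.23×3.9/(1+1.1)×log₁₀(164.78/95.5)
    = 0.42714 × 0.2369 = 0.1012 m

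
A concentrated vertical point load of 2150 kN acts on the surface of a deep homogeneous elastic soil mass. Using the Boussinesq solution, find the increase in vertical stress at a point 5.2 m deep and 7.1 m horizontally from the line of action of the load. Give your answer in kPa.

Boussinesq vertical stress below a point load on an elastic half-space:
Δσ_z = 3P/(2πz²) · [1 + (r/z)²]^(−5/2)
r/z = 7.1/5.2 = 1.3654; [1+(r/z)²]^(−5/2) = 0.072022.
Δσ_z = 3×2150/(2π×5.2²) × 0.072022 = 37.964 × 0.072022 = 2.734 kPa

Δσ_z ≈ 2.73 kPa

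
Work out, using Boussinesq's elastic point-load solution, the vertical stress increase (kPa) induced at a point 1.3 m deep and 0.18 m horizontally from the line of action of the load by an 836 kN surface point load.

Δσ_z ≈ 225 kPa

Boussinesq vertical stress below a point load on an elastic half-space:
Δσ_z = 3P/(2πz²) · [1 + (r/z)²]^(−5/2)
r/z = 0.18/1.3 = 0.13846; [1+(r/z)²]^(−5/2) = 0.95363.
Δσ_z = 3×836/(2π×1.3²) × 0.95363 = 236.19 × 0.95363 = 225.2 kPa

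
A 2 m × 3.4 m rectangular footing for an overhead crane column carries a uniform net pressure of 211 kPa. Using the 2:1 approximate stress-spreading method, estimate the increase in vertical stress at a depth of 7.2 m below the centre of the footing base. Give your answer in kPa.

Δσ_z ≈ 14.7 kPa

By the 2:1 method the load spreads at 1 horizontal : 2 vertical, so at depth z the loaded area has grown by z in each plan dimension:
Δσ = qBL/((B+z)(L+z)) = 211×2×3.4/((2+7.2)(3.4+7.2)) = 14.713 kPa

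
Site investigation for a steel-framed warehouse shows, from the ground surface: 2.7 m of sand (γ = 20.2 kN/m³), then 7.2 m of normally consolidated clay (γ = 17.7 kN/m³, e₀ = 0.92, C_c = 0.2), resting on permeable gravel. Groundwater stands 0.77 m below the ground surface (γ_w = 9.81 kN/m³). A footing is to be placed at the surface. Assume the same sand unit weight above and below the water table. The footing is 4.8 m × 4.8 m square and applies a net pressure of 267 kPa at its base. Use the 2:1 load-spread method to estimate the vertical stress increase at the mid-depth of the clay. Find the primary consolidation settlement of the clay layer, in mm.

S_c ≈ 188 mm

Mid-depth of clay below the ground surface: z = 2.7 + 7.2/2 = 6.3 m.
Total vertical stress at mid-clay: σ_v = 20.2×2.7 + 17.7×3.6 = 118.26 kPa.
Pore pressure: u = 9.81×(6.3 − 0.77) = 54.249 kPa.
Initial effective stress: σ'_0 = σ_v − u = 118.26 − 54.249 = 64.011 kPa.
Stress increase at mid-clay by the 2:1 spreading method:
Δσ = qBL/((B+z)(L+z)) = 267×4.8×4.8/((4.8+6.3)(4.8+6.3)) = 49.928 kPa
Final effective stress: σ'_f = σ'_0 + Δσ = 64.011 + 49.928 = 113.94 kPa.
Normally consolidated clay, so the full stress increment lies on the virgin compression line:
S_c = C_c·H/(1+e₀)·log₁₀(σ'_f/σ'_0) = 0.2×7.2/(1+0.92)×log₁₀(113.94/64.011)
    = 0.75 × 0.25042 = 0.1878 m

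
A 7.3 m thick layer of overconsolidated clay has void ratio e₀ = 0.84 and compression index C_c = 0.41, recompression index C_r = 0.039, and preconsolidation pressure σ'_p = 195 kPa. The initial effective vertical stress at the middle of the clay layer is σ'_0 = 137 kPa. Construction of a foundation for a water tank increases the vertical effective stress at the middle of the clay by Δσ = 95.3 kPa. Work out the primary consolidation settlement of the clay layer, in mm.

Final effective stress: σ'_f = 137 + 95.3 = 232.3 kPa.
σ'_f = 232.3 > σ'_p = 195 kPa, so the stress path crosses the preconsolidation pressure — recompression up to σ'_p, then virgin compression beyond:
S_c = H/(1+e₀)·[C_r·log₁₀(σ'_p/σ'_0) + C_c·log₁₀(σ'_f/σ'_p)]
    = 7.3/1.84 × [0.039×log₁₀(195/137) + 0.41×log₁₀(232.3/195)]
    = 3.9674 × [0.0059792 + 0.031166] = 0.1474 m

S_c ≈ 147 mm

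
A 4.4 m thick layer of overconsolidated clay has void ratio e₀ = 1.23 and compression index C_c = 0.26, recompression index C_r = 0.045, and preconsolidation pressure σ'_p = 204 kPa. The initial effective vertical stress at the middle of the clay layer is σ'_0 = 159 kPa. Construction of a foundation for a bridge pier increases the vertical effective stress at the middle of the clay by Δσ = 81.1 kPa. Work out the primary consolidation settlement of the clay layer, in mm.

S_c ≈ 45.9 mm

Final effective stress: σ'_f = 159 + 81.1 = 240.1 kPa.
σ'_f = 240.1 > σ'_p = 204 kPa, so the stress path crosses the preconsolidation pressure — recompression up to σ'_p, then virgin compression beyond:
S_c = H/(1+e₀)·[C_r·log₁₀(σ'_p/σ'_0) + C_c·log₁₀(σ'_f/σ'_p)]
    = 4.4/2.23 × [0.045×log₁₀(204/159) + 0.26×log₁₀(240.1/204)]
    = 1.9731 × [0.0048705 + 0.018398] = 0.04591 m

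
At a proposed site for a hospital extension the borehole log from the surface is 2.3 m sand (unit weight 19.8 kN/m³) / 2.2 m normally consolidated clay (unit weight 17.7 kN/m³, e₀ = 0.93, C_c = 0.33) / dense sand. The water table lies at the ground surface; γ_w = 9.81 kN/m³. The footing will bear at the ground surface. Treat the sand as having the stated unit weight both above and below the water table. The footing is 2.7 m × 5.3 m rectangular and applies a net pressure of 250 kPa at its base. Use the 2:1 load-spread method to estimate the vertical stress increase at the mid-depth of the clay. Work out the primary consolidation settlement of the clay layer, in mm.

S_c ≈ 186 mm

Mid-depth of clay below the ground surface: z = 2.3 + 2.2/2 = 3.4 m.
Total vertical stress at mid-clay: σ_v = 19.8×2.3 + 17.7×1.1 = 65.01 kPa.
Pore pressure: u = 9.81×(3.4 − 0) = 33.354 kPa.
Initial effective stress: σ'_0 = σ_v − u = 65.01 − 33.354 = 31.656 kPa.
Stress increase at mid-clay by the 2:1 spreading method:
Δσ = qBL/((B+z)(L+z)) = 250×2.7×5.3/((2.7+3.4)(5.3+3.4)) = 67.411 kPa
Final effective stress: σ'_f = σ'_0 + Δσ = 31.656 + 67.411 = 99.067 kPa.
Normally consolidated clay, so the full stress increment lies on the virgin compression line:
S_c = C_c·H/(1+e₀)·log₁₀(σ'_f/σ'_0) = 0.33×2.2/(1+0.93)×log₁₀(99.067/31.656)
    = 0.37617 × 0.49547 = 0.1864 m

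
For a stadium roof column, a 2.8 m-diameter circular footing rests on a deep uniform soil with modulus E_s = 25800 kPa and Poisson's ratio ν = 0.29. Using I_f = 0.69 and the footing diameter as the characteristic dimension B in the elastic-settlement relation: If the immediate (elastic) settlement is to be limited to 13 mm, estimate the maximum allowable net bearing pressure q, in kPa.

S_e = q·B·(1−ν²)/E_s · I_f  ⇒  q = S_e·E_s / (B·(1−ν²)·I_f).
q = 0.013 × 25800 / (2.8 × 0.9159 × 0.69) = 189.5 kPa

q ≈ 190 kPa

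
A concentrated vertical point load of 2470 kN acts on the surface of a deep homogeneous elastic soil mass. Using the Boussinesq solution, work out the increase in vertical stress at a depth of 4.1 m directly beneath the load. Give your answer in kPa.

Δσ_z ≈ 70.2 kPa

Boussinesq vertical stress below a point load on an elastic half-space:
Δσ_z = 3P/(2πz²) · [1 + (r/z)²]^(−5/2)
r/z = 0/4.1 = 0; [1+(r/z)²]^(−5/2) = 1.
Δσ_z = 3×2470/(2π×4.1²) × 1 = 70.157 × 1 = 70.16 kPa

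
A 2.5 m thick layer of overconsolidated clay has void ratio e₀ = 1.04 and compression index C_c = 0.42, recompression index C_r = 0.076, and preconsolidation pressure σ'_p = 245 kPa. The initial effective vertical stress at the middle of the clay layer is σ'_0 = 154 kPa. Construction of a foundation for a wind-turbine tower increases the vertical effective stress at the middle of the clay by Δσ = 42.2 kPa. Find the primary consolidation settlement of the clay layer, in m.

S_c ≈ 0.0098 m

Final effective stress: σ'_f = 154 + 42.2 = 196.2 kPa.
σ'_f = 196.2 ≤ σ'_p = 245 kPa, so the clay remains overconsolidated and only the recompression index applies:
S_c = C_r·H/(1+e₀)·log₁₀(σ'_f/σ'_0) = 0.076×2.5/2.04×log₁₀(196.2/154)
    = 0.093138 × 0.10518 = 0.009796 m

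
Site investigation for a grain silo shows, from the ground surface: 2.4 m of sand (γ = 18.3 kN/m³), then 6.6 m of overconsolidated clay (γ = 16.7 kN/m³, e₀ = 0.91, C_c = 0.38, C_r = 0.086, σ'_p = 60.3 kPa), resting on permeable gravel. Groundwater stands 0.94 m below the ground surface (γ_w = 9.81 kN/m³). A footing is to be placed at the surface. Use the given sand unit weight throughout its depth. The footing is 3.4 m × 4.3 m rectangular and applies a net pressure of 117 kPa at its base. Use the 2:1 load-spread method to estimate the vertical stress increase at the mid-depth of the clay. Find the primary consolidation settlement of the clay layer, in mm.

S_c ≈ 112 mm

Mid-depth of clay below the ground surface: z = 2.4 + 6.6/2 = 5.7 m.
Total vertical stress at mid-clay: σ_v = 18.3×2.4 + 16.7×3.3 = 99.03 kPa.
Pore pressure: u = 9.81×(5.7 − 0.94) = 46.696 kPa.
Initial effective stress: σ'_0 = σ_v − u = 99.03 − 46.696 = 52.334 kPa.
Stress increase at mid-clay by the 2:1 spreading method:
Δσ = qBL/((B+z)(L+z)) = 117×3.4×4.3/((3.4+5.7)(4.3+5.7)) = 18.797 kPa
Final effective stress: σ'_f = 52.334 + 18.797 = 71.131 kPa.
σ'_f = 71.131 > σ'_p = 60.3 kPa, so the stress path crosses the preconsolidation pressure — recompression up to σ'_p, then virgin compression beyond:
S_c = H/(1+e₀)·[C_r·log₁₀(σ'_p/σ'_0) + C_c·log₁₀(σ'_f/σ'_p)]
    = 6.6/1.91 × [0.086×log₁₀(60.3/52.334) + 0.38×log₁₀(71.131/60.3)]
    = 3.4555 × [0.0052919 + 0.027262] = 0.1125 m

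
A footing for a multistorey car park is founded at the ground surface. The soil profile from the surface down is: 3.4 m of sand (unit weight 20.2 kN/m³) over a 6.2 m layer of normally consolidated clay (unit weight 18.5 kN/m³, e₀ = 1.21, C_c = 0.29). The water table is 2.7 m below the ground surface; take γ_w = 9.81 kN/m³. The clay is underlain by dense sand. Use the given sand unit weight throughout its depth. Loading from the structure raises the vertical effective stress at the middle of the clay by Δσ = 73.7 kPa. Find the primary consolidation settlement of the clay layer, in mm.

Mid-depth of clay below the ground surface: z = 3.4 + 6.2/2 = 6.5 m.
Total vertical stress at mid-clay: σ_v = 20.2×3.4 + 18.5×3.1 = 126.03 kPa.
Pore pressure: u = 9.81×(6.5 − 2.7) = 37.278 kPa.
Initial effective stress: σ'_0 = σ_v − u = 126.03 − 37.278 = 88.752 kPa.
Final effective stress: σ'_f = σ'_0 + Δσ = 88.752 + 73.7 = 162.45 kPa.
Normally consolidated clay, so the full stress increment lies on the virgin compression line:
S_c = C_c·H/(1+e₀)·log₁₀(σ'_f/σ'_0) = 0.29×6.2/(1+1.21)×log₁₀(162.45/88.752)
    = 0.81357 × 0.26254 = 0.2136 m

S_c ≈ 214 mm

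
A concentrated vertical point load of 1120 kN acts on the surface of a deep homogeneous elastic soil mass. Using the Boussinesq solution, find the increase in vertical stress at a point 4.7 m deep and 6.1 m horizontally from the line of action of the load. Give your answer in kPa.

Δσ_z ≈ 2.05 kPa

Boussinesq vertical stress below a point load on an elastic half-space:
Δσ_z = 3P/(2πz²) · [1 + (r/z)²]^(−5/2)
r/z = 6.1/4.7 = 1.2979; [1+(r/z)²]^(−5/2) = 0.084694.
Δσ_z = 3×1120/(2π×4.7²) × 0.084694 = 24.208 × 0.084694 = 2.05 kPa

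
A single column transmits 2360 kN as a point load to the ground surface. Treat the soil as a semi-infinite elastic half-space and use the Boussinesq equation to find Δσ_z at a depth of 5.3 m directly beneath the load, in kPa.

Boussinesq vertical stress below a point load on an elastic half-space:
Δσ_z = 3P/(2πz²) · [1 + (r/z)²]^(−5/2)
r/z = 0/5.3 = 0; [1+(r/z)²]^(−5/2) = 1.
Δσ_z = 3×2360/(2π×5.3²) × 1 = 40.115 × 1 = 40.12 kPa

Δσ_z ≈ 40.1 kPa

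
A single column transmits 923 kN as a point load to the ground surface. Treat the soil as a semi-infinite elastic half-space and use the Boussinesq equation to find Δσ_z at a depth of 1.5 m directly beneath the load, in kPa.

Boussinesq vertical stress below a point load on an elastic half-space:
Δσ_z = 3P/(2πz²) · [1 + (r/z)²]^(−5/2)
r/z = 0/1.5 = 0; [1+(r/z)²]^(−5/2) = 1.
Δσ_z = 3×923/(2π×1.5²) × 1 = 195.87 × 1 = 195.9 kPa

Δσ_z ≈ 196 kPa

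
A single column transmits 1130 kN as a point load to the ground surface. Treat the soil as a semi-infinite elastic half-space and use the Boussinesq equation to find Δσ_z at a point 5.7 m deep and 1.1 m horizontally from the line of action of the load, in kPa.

Boussinesq vertical stress below a point load on an elastic half-space:
Δσ_z = 3P/(2πz²) · [1 + (r/z)²]^(−5/2)
r/z = 1.1/5.7 = 0.19298; [1+(r/z)²]^(−5/2) = 0.91264.
Δσ_z = 3×1130/(2π×5.7²) × 0.91264 = 16.606 × 0.91264 = 15.16 kPa

Δσ_z ≈ 15.2 kPa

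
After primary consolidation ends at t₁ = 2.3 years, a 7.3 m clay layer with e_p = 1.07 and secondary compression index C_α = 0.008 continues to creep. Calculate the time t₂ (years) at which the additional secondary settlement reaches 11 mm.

S_s = C_α·H/(1+e_p)·log₁₀(t₂/t₁) ⇒ log₁₀(t₂/t₁) = S_s·(1+e_p)/(C_α·H).
log₁₀(t₂/t₁) = 0.011 × (1+1.07) / (0.008×7.3) = 0.3899
t₂ = t₁ × 10^0.3899 = 2.3 × 2.454 = 5.644 years

t₂ ≈ 5.64 years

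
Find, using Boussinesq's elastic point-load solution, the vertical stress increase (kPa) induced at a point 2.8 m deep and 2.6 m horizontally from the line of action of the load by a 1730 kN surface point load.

Δσ_z ≈ 22.3 kPa

Boussinesq vertical stress below a point load on an elastic half-space:
Δσ_z = 3P/(2πz²) · [1 + (r/z)²]^(−5/2)
r/z = 2.6/2.8 = 0.92857; [1+(r/z)²]^(−5/2) = 0.2113.
Δσ_z = 3×1730/(2π×2.8²) × 0.2113 = 105.36 × 0.2113 = 22.26 kPa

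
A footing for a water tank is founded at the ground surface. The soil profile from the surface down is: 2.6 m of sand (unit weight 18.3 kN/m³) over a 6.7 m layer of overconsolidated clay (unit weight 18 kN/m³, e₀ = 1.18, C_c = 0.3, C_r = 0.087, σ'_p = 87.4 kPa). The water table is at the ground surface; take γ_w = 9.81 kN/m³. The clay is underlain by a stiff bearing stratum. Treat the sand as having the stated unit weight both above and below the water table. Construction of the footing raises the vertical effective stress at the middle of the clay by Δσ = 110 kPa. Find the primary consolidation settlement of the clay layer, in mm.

Mid-depth of clay below the ground surface: z = 2.6 + 6.7/2 = 5.95 m.
Total vertical stress at mid-clay: σ_v = 18.3×2.6 + 18×3.35 = 107.88 kPa.
Pore pressure: u = 9.81×(5.95 − 0) = 58.37 kPa.
Initial effective stress: σ'_0 = σ_v − u = 107.88 − 58.37 = 49.51 kPa.
Final effective stress: σ'_f = 49.51 + 110 = 159.51 kPa.
σ'_f = 159.51 > σ'_p = 87.4 kPa, so the stress path crosses the preconsolidation pressure — recompression up to σ'_p, then virgin compression beyond:
S_c = H/(1+e₀)·[C_r·log₁₀(σ'_p/σ'_0) + C_c·log₁₀(σ'_f/σ'_p)]
    = 6.7/2.18 × [0.087×log₁₀(87.4/49.51) + 0.3×log₁₀(159.51/87.4)]
    = 3.0734 × [0.021473 + 0.078383] = 0.3069 m

S_c ≈ 307 mm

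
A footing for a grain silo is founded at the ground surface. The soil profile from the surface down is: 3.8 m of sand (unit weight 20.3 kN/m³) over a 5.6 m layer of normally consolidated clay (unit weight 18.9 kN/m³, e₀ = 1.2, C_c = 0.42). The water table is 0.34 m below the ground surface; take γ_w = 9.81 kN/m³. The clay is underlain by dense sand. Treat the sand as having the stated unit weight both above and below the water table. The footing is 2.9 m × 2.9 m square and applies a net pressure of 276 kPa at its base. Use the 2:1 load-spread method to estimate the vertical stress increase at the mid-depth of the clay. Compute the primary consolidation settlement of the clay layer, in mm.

Mid-depth of clay below the ground surface: z = 3.8 + 5.6/2 = 6.6 m.
Total vertical stress at mid-clay: σ_v = 20.3×3.8 + 18.9×2.8 = 130.06 kPa.
Pore pressure: u = 9.81×(6.6 − 0.34) = 61.411 kPa.
Initial effective stress: σ'_0 = σ_v − u = 130.06 − 61.411 = 68.649 kPa.
Stress increase at mid-clay by the 2:1 spreading method:
Δσ = qBL/((B+z)(L+z)) = 276×2.9×2.9/((2.9+6.6)(2.9+6.6)) = 25.719 kPa
Final effective stress: σ'_f = σ'_0 + Δσ = 68.649 + 25.719 = 94.368 kPa.
Normally consolidated clay, so the full stress increment lies on the virgin compression line:
S_c = C_c·H/(1+e₀)·log₁₀(σ'_f/σ'_0) = 0.42×5.6/(1+1.2)×log₁₀(94.368/68.649)
    = 1.0691 × 0.13819 = 0.1477 m

S_c ≈ 148 mm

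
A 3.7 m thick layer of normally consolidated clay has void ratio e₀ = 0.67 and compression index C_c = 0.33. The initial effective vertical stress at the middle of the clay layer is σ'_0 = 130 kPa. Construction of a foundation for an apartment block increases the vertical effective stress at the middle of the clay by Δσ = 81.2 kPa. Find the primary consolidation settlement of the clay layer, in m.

S_c ≈ 0.154 m

Final effective stress: σ'_f = σ'_0 + Δσ = 130 + 81.2 = 211.2 kPa.
Normally consolidated clay, so the full stress increment lies on the virgin compression line:
S_c = C_c·H/(1+e₀)·log₁₀(σ'_f/σ'_0) = 0.33×3.7/(1+0.67)×log₁₀(211.2/130)
    = 0.73114 × 0.21075 = 0.1541 m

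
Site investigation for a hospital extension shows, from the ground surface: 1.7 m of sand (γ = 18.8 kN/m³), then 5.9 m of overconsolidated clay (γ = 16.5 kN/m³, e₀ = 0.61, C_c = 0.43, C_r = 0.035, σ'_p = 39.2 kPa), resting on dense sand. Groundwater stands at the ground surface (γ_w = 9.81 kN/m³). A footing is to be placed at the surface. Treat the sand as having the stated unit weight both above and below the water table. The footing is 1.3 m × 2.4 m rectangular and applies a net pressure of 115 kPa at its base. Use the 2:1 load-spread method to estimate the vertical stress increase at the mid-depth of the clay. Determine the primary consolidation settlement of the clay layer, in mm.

Mid-depth of clay below the ground surface: z = 1.7 + 5.9/2 = 4.65 m.
Total vertical stress at mid-clay: σ_v = 18.8×1.7 + 16.5×2.95 = 80.635 kPa.
Pore pressure: u = 9.81×(4.65 − 0) = 45.617 kPa.
Initial effective stress: σ'_0 = σ_v − u = 80.635 − 45.617 = 35.018 kPa.
Stress increase at mid-clay by the 2:1 spreading method:
Δσ = qBL/((B+z)(L+z)) = 115×1.3×2.4/((1.3+4.65)(2.4+4.65)) = 8.5535 kPa
Final effective stress: σ'_f = 35.018 + 8.5535 = 43.572 kPa.
σ'_f = 43.572 > σ'_p = 39.2 kPa, so the stress path crosses the preconsolidation pressure — recompression up to σ'_p, then virgin compression beyond:
S_c = H/(1+e₀)·[C_r·log₁₀(σ'_p/σ'_0) + C_c·log₁₀(σ'_f/σ'_p)]
    = 5.9/1.61 × [0.035×log₁₀(39.2/35.018) + 0.43×log₁₀(43.572/39.2)]
    = 3.6646 × [0.0017148 + 0.019746] = 0.07865 m

S_c ≈ 78.6 mm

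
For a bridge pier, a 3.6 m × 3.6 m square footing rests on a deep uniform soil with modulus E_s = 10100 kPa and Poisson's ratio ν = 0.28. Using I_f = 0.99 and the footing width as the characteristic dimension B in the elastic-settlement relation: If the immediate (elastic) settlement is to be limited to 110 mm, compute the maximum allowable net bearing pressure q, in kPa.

S_e = q·B·(1−ν²)/E_s · I_f  ⇒  q = S_e·E_s / (B·(1−ν²)·I_f).
q = 0.11 × 10100 / (3.6 × 0.9216 × 0.99) = 338.2 kPa

q ≈ 338 kPa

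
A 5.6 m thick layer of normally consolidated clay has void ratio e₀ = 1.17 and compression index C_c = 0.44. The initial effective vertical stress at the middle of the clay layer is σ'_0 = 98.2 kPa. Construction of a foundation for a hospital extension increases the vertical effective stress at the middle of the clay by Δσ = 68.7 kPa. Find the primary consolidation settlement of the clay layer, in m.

Final effective stress: σ'_f = σ'_0 + Δσ = 98.2 + 68.7 = 166.9 kPa.
Normally consolidated clay, so the full stress increment lies on the virgin compression line:
S_c = C_c·H/(1+e₀)·log₁₀(σ'_f/σ'_0) = 0.44×5.6/(1+1.17)×log₁₀(166.9/98.2)
    = 1.1355 × 0.23034 = 0.2616 m

S_c ≈ 0.262 m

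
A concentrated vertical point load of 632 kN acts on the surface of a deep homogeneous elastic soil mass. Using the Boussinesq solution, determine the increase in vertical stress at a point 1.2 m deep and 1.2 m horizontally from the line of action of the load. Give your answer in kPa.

Δσ_z ≈ 37 kPa

Boussinesq vertical stress below a point load on an elastic half-space:
Δσ_z = 3P/(2πz²) · [1 + (r/z)²]^(−5/2)
r/z = 1.2/1.2 = 1; [1+(r/z)²]^(−5/2) = 0.17678.
Δσ_z = 3×632/(2π×1.2²) × 0.17678 = 209.55 × 0.17678 = 37.04 kPa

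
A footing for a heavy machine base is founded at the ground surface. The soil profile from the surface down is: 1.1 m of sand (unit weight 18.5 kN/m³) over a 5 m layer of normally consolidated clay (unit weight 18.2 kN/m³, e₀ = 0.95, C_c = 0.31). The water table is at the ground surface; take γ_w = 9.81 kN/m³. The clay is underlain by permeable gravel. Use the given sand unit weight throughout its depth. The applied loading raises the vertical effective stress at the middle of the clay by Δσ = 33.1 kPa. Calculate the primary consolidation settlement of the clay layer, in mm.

Mid-depth of clay below the ground surface: z = 1.1 + 5/2 = 3.6 m.
Total vertical stress at mid-clay: σ_v = 18.5×1.1 + 18.2×2.5 = 65.85 kPa.
Pore pressure: u = 9.81×(3.6 − 0) = 35.316 kPa.
Initial effective stress: σ'_0 = σ_v − u = 65.85 − 35.316 = 30.534 kPa.
Final effective stress: σ'_f = σ'_0 + Δσ = 30.534 + 33.1 = 63.634 kPa.
Normally consolidated clay, so the full stress increment lies on the virgin compression line:
S_c = C_c·H/(1+e₀)·log₁₀(σ'_f/σ'_0) = 0.31×5/(1+0.95)×log₁₀(63.634/30.534)
    = 0.79487 × 0.31891 = 0.2535 m

S_c ≈ 253 mm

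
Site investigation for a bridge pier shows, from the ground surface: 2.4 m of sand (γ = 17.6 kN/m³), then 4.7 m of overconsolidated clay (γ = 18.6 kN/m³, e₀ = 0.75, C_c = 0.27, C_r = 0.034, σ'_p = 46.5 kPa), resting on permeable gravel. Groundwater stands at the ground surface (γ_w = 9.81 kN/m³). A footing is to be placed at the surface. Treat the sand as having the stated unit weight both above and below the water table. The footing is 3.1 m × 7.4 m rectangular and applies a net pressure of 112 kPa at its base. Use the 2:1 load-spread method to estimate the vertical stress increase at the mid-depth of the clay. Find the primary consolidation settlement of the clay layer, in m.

Mid-depth of clay below the ground surface: z = 2.4 + 4.7/2 = 4.75 m.
Total vertical stress at mid-clay: σ_v = 17.6×2.4 + 18.6×2.35 = 85.95 kPa.
Pore pressure: u = 9.81×(4.75 − 0) = 46.598 kPa.
Initial effective stress: σ'_0 = σ_v − u = 85.95 − 46.598 = 39.352 kPa.
Stress increase at mid-clay by the 2:1 spreading method:
Δσ = qBL/((B+z)(L+z)) = 112×3.1×7.4/((3.1+4.75)(7.4+4.75)) = 26.938 kPa
Final effective stress: σ'_f = 39.352 + 26.938 = 66.29 kPa.
σ'_f = 66.29 > σ'_p = 46.5 kPa, so the stress path crosses the preconsolidation pressure — recompression up to σ'_p, then virgin compression beyond:
S_c = H/(1+e₀)·[C_r·log₁₀(σ'_p/σ'_0) + C_c·log₁₀(σ'_f/σ'_p)]
    = 4.7/1.75 × [0.034×log₁₀(46.5/39.352) + 0.27×log₁₀(66.29/46.5)]
    = 2.6857 × [0.0024645 + 0.041579] = 0.1183 m

S_c ≈ 0.118 m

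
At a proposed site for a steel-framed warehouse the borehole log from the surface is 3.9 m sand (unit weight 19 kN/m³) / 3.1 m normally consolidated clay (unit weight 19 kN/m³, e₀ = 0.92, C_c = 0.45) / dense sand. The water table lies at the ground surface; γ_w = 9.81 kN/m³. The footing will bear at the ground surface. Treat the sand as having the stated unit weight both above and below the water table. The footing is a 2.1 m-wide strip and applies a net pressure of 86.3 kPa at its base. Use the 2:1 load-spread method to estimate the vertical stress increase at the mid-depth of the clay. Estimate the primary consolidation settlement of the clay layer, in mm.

S_c ≈ 124 mm

Mid-depth of clay below the ground surface: z = 3.9 + 3.1/2 = 5.45 m.
Total vertical stress at mid-clay: σ_v = 19×3.9 + 19×1.55 = 103.55 kPa.
Pore pressure: u = 9.81×(5.45 − 0) = 53.465 kPa.
Initial effective stress: σ'_0 = σ_v − u = 103.55 − 53.465 = 50.085 kPa.
Stress increase at mid-clay by the 2:1 spreading method:
Δσ = qB/(B+z) = 86.3×2.1/(2.1+5.45) = 24.004 kPa
Final effective stress: σ'_f = σ'_0 + Δσ = 50.085 + 24.004 = 74.089 kPa.
Normally consolidated clay, so the full stress increment lies on the virgin compression line:
S_c = C_c·H/(1+e₀)·log₁₀(σ'_f/σ'_0) = 0.45×3.1/(1+0.92)×log₁₀(74.089/50.085)
    = 0.72656 × 0.17005 = 0.1236 m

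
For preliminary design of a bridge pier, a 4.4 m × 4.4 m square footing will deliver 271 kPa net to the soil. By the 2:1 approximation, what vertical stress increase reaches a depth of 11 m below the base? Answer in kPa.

Δσ_z ≈ 22.1 kPa

By the 2:1 method the load spreads at 1 horizontal : 2 vertical, so at depth z the loaded area has grown by z in each plan dimension:
Δσ = qBL/((B+z)(L+z)) = 271×4.4×4.4/((4.4+11)(4.4+11)) = 22.122 kPa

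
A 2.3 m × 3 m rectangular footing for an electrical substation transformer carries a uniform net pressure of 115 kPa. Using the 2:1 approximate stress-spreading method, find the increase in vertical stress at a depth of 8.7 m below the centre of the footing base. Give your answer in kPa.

Δσ_z ≈ 6.17 kPa

By the 2:1 method the load spreads at 1 horizontal : 2 vertical, so at depth z the loaded area has grown by z in each plan dimension:
Δσ = qBL/((B+z)(L+z)) = 115×2.3×3/((2.3+8.7)(3+8.7)) = 6.1655 kPa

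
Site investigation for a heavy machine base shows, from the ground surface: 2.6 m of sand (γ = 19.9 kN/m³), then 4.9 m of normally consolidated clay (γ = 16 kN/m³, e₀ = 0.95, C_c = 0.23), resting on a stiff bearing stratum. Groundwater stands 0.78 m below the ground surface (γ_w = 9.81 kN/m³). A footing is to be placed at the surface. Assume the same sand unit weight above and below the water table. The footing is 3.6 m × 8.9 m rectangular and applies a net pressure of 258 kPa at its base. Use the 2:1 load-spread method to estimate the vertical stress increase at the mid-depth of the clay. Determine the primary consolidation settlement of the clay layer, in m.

S_c ≈ 0.219 m

Mid-depth of clay below the ground surface: z = 2.6 + 4.9/2 = 5.05 m.
Total vertical stress at mid-clay: σ_v = 19.9×2.6 + 16×2.45 = 90.94 kPa.
Pore pressure: u = 9.81×(5.05 − 0.78) = 41.889 kPa.
Initial effective stress: σ'_0 = σ_v − u = 90.94 − 41.889 = 49.051 kPa.
Stress increase at mid-clay by the 2:1 spreading method:
Δσ = qBL/((B+z)(L+z)) = 258×3.6×8.9/((3.6+5.05)(8.9+5.05)) = 68.505 kPa
Final effective stress: σ'_f = σ'_0 + Δσ = 49.051 + 68.505 = 117.56 kPa.
Normally consolidated clay, so the full stress increment lies on the virgin compression line:
S_c = C_c·H/(1+e₀)·log₁₀(σ'_f/σ'_0) = 0.23×4.9/(1+0.95)×log₁₀(117.56/49.051)
    = 0.57795 × 0.37961 = 0.2194 m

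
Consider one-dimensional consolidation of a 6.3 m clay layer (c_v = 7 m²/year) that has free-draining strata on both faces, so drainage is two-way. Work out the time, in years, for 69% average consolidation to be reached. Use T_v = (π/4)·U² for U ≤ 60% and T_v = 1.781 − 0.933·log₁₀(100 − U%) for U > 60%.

t ≈ 0.552 years

Drainage path length: H_d = H/2 = 3.15 m (double drainage).
U > 60%: T_v = 1.781 − 0.933·log₁₀(100 − 69) = 0.38956.
t = T_v·H_d²/c_v = 0.38956×3.15²/7 = 0.5522 years.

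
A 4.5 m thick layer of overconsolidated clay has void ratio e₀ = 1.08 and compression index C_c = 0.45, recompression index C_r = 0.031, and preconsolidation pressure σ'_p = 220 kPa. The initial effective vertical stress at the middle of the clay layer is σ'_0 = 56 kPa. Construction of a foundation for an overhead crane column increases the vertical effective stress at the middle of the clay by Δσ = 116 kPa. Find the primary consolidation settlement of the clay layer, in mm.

S_c ≈ 32.7 mm

Final effective stress: σ'_f = 56 + 116 = 172 kPa.
σ'_f = 172 ≤ σ'_p = 220 kPa, so the clay remains overconsolidated and only the recompression index applies:
S_c = C_r·H/(1+e₀)·log₁₀(σ'_f/σ'_0) = 0.031×4.5/2.08×log₁₀(172/56)
    = 0.067069 × 0.48734 = 0.03269 m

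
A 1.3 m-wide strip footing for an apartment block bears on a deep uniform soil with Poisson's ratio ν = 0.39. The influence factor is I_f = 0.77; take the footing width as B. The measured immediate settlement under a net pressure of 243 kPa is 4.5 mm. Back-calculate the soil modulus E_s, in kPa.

S_e = q·B·(1−ν²)/E_s · I_f  ⇒  E_s = q·B·(1−ν²)·I_f / S_e.
E_s = 243 × 1.3 × 0.8479 × 0.77 / 0.0045 = 45830 kPa

E_s ≈ 45800 kPa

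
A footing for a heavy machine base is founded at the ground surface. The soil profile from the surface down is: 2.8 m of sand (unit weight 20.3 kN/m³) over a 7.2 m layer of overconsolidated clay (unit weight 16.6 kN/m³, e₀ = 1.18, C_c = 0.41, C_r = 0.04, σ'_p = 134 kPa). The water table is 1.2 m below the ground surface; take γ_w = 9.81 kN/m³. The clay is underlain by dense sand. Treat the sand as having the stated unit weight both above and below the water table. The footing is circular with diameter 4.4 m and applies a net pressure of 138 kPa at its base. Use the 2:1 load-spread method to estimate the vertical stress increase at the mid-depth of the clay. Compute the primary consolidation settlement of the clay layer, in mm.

S_c ≈ 17.2 mm

Mid-depth of clay below the ground surface: z = 2.8 + 7.2/2 = 6.4 m.
Total vertical stress at mid-clay: σ_v = 20.3×2.8 + 16.6×3.6 = 116.6 kPa.
Pore pressure: u = 9.81×(6.4 − 1.2) = 51.012 kPa.
Initial effective stress: σ'_0 = σ_v − u = 116.6 − 51.012 = 65.588 kPa.
Stress increase at mid-clay by the 2:1 spreading method:
Δσ ≈ qD²/(D+z)² = 138×4.4²/(4.4+6.4)² = 22.905 kPa
Final effective stress: σ'_f = 65.588 + 22.905 = 88.493 kPa.
σ'_f = 88.493 ≤ σ'_p = 134 kPa, so the clay remains overconsolidated and only the recompression index applies:
S_c = C_r·H/(1+e₀)·log₁₀(σ'_f/σ'_0) = 0.04×7.2/2.18×log₁₀(88.493/65.588)
    = 0.13211 × 0.13008 = 0.01719 m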